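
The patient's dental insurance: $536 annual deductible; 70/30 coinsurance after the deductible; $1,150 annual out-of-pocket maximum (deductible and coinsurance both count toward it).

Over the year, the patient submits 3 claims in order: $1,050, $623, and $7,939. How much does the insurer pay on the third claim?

$7,666.10

Claim 1 ($1,050): $536 to deductible, leaving $514; patient's 30% is $154.20. Patient owes $690.20 (running OOP $690.20). Insurer: $1,050 − $690.20 = $359.80.
Claim 2 ($623): 30% coinsurance on $623 = $186.90. Patient owes $186.90 (running OOP $877.10). Insurer: $623 − $186.90 = $436.10.
Claim 3 ($7,939): deductible already satisfied, so patient's share is 30% × $7,939 = $2,381.70. Adding that to $877.10 gives $3,258.80, past the $1,150 cap; patient pays only $1,150 − $877.10 = $272.90. Insurer: $7,939 − $272.90 = $7,666.10.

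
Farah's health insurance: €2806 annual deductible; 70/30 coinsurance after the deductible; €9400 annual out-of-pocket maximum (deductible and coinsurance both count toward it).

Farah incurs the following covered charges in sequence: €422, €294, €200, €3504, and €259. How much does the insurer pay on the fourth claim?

Claim 1 — €422: all of it applies to the deductible. Cost to patient: €422. OOP to date €422. Insurer: €422 − €422 = €0.
Claim 2 — €294: fully absorbed by the deductible. Cost to patient: €294. OOP to date €716. Insurer: €294 − €294 = €0.
Claim 3 — €200: fully absorbed by the deductible. Patient owes €200 (running OOP €916). Insurer: €200 − €200 = €0.
Claim 4 — €3504: €1890 to deductible, leaving €1614; coinsurance €1614 × 30% = €484.20. Cost to patient: €2374.20. OOP to date €3290.20. Plan pays €3504 − €2374.20 = €1129.80.

€1129.80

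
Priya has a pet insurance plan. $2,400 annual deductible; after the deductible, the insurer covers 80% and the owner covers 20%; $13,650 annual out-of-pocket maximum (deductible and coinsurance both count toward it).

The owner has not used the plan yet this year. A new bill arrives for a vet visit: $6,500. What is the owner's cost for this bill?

Deductible not yet touched, so the first $2,400 of the bill goes to the deductible.
The remaining $4,100 (= $6,500 − $2,400) moves to coinsurance.
Coinsurance: $4,100 × 20% = $820.
Owner responsibility before any cap: $2,400 + $820 = $3,220.
Total out-of-pocket so far would be $0 + $3,220 = $3,220, below the $13,650 cap — no reduction.

$3,220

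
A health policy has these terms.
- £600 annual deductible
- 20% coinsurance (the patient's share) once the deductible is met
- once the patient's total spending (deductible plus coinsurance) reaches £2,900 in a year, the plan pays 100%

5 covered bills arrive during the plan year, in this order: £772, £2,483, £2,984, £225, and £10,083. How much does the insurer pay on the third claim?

#1 (£772): £600 to deductible, leaving £172; 20% of £172 = £34.40. Patient pays £634.40; OOP now £634.40. Insurer: £772 − £634.40 = £137.60.
#2 (£2,483): 20% coinsurance on £2,483 = £496.60. Cost to patient: £496.60. OOP to date £1,131. Plan pays £2,483 − £496.60 = £1,986.40.
#3 (£2,984): deductible already satisfied, so patient's share is 20% × £2,984 = £596.80. Patient pays £596.80; OOP now £1,727.80. Insurer: £2,984 − £596.80 = £2,387.20.

£2,387.20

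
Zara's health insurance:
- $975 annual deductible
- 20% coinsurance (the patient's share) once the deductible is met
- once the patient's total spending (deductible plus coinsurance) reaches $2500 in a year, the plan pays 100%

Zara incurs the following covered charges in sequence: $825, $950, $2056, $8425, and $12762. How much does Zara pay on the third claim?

$411.20

Claim 1 — $825: entire amount goes to the deductible. Patient owes $825 (running OOP $825).
Claim 2 — $950: deductible takes $150, $800 remains; coinsurance $800 × 20% = $160. Cost to patient: $310. OOP to date $1135.
Claim 3 — $2056: deductible met; 20% of $2056 = $411.20. Cost to patient: $411.20. OOP to date $1546.20.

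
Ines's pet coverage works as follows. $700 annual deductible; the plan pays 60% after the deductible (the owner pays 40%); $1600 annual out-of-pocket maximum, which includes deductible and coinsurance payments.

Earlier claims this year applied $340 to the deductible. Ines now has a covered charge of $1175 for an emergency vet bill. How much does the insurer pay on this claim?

$489

Deductible still to meet: $700 − $340 = $360.
That leaves $1175 − $360 = $815 for coinsurance.
40% of $815 = $326 falls to the owner.
That puts the owner's cost at $360 + $326 = $686 before any cap.
Year-to-date out-of-pocket becomes $340 + $686 = $1026, still under the $1600 maximum, so no cap applies.
Insurer pays the balance: $1175 − $686 = $489.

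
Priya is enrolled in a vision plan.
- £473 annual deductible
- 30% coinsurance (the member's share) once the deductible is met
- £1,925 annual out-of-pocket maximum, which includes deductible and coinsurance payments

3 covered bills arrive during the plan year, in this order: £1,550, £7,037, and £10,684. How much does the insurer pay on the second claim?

Claim 1 — £1,550: deductible takes £473, £1,077 remains; member's 30% is £323.10. Member owes £796.10 (running OOP £796.10). Plan pays £1,550 − £796.10 = £753.90.
Claim 2 — £7,037: deductible met; 30% of £7,037 = £2,111.10. That would push OOP to £2,907.20, over the £1,925 cap, so member pays £1,925 − £796.10 = £1,128.90. Insurer: £7,037 − £1,128.90 = £5,908.10.

£5,908.10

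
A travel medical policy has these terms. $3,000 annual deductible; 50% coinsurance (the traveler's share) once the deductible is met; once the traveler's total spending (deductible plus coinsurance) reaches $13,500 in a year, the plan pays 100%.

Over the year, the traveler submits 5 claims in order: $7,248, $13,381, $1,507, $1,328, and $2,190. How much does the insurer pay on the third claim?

Claim 1 ($7,248): $3,000 finishes the deductible; $4,248 goes to coinsurance; traveler's 50% is $2,124. Cost to traveler: $5,124. OOP to date $5,124. Insurer: $7,248 − $5,124 = $2,124.
Claim 2 ($13,381): 50% coinsurance on $13,381 = $6,690.50. Traveler pays $6,690.50; OOP now $11,814.50. Plan pays $13,381 − $6,690.50 = $6,690.50.
Claim 3 ($1,507): 50% coinsurance on $1,507 = $753.50. Traveler owes $753.50 (running OOP $12,568). Insurer: $1,507 − $753.50 = $753.50.

$753.50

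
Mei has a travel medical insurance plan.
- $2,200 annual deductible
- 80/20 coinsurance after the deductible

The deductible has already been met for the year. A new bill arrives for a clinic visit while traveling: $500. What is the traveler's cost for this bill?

The deductible is already satisfied, so the full bill goes to coinsurance.
Traveler's 20% share of $500 is $100.

$100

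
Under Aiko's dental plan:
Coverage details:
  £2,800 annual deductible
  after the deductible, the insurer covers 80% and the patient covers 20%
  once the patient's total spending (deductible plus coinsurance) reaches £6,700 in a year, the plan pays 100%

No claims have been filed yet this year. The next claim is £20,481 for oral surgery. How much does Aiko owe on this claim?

Deductible not yet touched, so the first £2,800 of the bill goes to the deductible.
The remaining £17,681 (= £20,481 − £2,800) moves to coinsurance.
Patient's 20% share of £17,681 is £3,536.20.
So the patient owes £2,800 + £3,536.20 = £6,336.20 before any cap.
Total out-of-pocket so far would be £0 + £6,336.20 = £6,336.20, below the £6,700 cap — no reduction.

£6,336.20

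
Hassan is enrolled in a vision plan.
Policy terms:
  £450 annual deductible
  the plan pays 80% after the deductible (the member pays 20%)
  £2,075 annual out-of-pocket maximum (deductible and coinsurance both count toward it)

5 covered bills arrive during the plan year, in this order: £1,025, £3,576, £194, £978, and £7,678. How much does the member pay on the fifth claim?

Claim 1 (£1,025): deductible takes £450, £575 remains; member's 20% is £115. Cost to member: £565. OOP to date £565.
Claim 2 (£3,576): deductible met; 20% of £3,576 = £715.20. Member pays £715.20; OOP now £1,280.20.
Claim 3 (£194): deductible met; 20% of £194 = £38.80. Cost to member: £38.80. OOP to date £1,319.
Claim 4 (£978): deductible met; 20% of £978 = £195.60. Member owes £195.60 (running OOP £1,514.60).
Claim 5 (£7,678): deductible already satisfied, so member's share is 20% × £7,678 = £1,535.60. OOP would hit £3,050.20 > £2,075, so the cap limits the member to £2,075 − £1,514.60 = £560.40.

£560.40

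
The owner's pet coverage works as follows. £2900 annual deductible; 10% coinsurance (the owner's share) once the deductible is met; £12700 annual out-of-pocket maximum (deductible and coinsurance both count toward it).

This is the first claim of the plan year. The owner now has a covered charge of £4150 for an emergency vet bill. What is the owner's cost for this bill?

£3025

The full £2900 deductible is still open; £2900 of this bill applies to it.
The remaining £1250 (= £4150 − £2900) moves to coinsurance.
10% of £1250 = £125 falls to the owner.
So the owner owes £2900 + £125 = £3025 before any cap.
Total out-of-pocket so far would be £0 + £3025 = £3025, below the £12700 cap — no reduction.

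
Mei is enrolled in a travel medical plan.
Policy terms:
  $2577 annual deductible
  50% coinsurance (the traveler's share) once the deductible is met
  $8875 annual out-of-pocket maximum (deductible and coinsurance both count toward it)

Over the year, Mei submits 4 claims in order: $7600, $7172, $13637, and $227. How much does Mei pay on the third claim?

$200.50

Claim 1 — $7600: deductible takes $2577, $5023 remains; coinsurance $5023 × 50% = $2511.50. Traveler owes $5088.50 (running OOP $5088.50).
Claim 2 — $7172: 50% coinsurance on $7172 = $3586. Traveler owes $3586 (running OOP $8674.50).
Claim 3 — $13637: 50% coinsurance on $13637 = $6818.50. Adding that to $8674.50 gives $15493, past the $8875 cap; traveler pays only $8875 − $8674.50 = $200.50.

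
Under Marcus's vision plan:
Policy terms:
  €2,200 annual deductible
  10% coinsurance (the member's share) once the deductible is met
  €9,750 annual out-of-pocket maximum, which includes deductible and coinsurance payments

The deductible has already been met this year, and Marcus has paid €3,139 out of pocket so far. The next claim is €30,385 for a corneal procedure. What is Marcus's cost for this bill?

The deductible is already satisfied, so the full bill goes to coinsurance.
Member's 10% share of €30,385 is €3,038.50.
Year-to-date out-of-pocket becomes €3,139 + €3,038.50 = €6,177.50, still under the €9,750 maximum, so no cap applies.

€3,038.50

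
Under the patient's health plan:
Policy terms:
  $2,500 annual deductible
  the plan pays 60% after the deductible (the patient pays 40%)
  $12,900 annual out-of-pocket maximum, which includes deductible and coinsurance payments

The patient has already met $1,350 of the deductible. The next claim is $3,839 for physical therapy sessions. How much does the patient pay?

$2,225.60

$1,350 of the $2,500 deductible is already met, leaving $1,150.
After the $1,150 deductible portion, $3,839 − $1,150 = $2,689 is subject to coinsurance.
40% of $2,689 = $1,075.60 falls to the patient.
Patient responsibility before any cap: $1,150 + $1,075.60 = $2,225.60.
Cumulative spending $1,350 + $2,225.60 = $3,575.60 stays under the $12,900 maximum.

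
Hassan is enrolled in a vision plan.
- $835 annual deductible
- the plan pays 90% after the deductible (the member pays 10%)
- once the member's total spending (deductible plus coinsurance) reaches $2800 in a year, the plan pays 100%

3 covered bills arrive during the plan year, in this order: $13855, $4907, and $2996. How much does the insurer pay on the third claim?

$2823.70

Claim 1 — $13855: deductible takes $835, $13020 remains; coinsurance $13020 × 10% = $1302. Cost to member: $2137. OOP to date $2137. Plan pays $13855 − $2137 = $11718.
Claim 2 — $4907: deductible already satisfied, so member's share is 10% × $4907 = $490.70. Member owes $490.70 (running OOP $2627.70). Insurer: $4907 − $490.70 = $4416.30.
Claim 3 — $2996: 10% coinsurance on $2996 = $299.60. Adding that to $2627.70 gives $2927.30, past the $2800 cap; member pays only $2800 − $2627.70 = $172.30. Insurer: $2996 − $172.30 = $2823.70.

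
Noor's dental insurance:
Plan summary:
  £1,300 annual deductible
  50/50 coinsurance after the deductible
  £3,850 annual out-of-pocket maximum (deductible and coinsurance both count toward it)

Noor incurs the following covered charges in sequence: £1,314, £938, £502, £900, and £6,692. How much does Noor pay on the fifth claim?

Claim 1 — £1,314: £1,300 finishes the deductible; £14 goes to coinsurance; patient's 50% is £7. Cost to patient: £1,307. OOP to date £1,307.
Claim 2 — £938: deductible already satisfied, so patient's share is 50% × £938 = £469. Cost to patient: £469. OOP to date £1,776.
Claim 3 — £502: deductible already satisfied, so patient's share is 50% × £502 = £251. Patient pays £251; OOP now £2,027.
Claim 4 — £900: 50% coinsurance on £900 = £450. Patient owes £450 (running OOP £2,477).
Claim 5 — £6,692: deductible met; 50% of £6,692 = £3,346. That would push OOP to £5,823, over the £3,850 cap, so patient pays £3,850 − £2,477 = £1,373.

£1,373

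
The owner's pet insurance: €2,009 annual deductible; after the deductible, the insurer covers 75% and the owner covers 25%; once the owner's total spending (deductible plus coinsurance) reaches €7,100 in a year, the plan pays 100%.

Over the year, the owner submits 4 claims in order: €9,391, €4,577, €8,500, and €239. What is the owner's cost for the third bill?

€2,101.25

Claim 1 (€9,391): €2,009 finishes the deductible; €7,382 goes to coinsurance; coinsurance €7,382 × 25% = €1,845.50. Owner pays €3,854.50; OOP now €3,854.50.
Claim 2 (€4,577): 25% coinsurance on €4,577 = €1,144.25. Owner owes €1,144.25 (running OOP €4,998.75).
Claim 3 (€8,500): deductible already satisfied, so owner's share is 25% × €8,500 = €2,125. OOP would hit €7,123.75 > €7,100, so the cap limits the owner to €7,100 − €4,998.75 = €2,101.25.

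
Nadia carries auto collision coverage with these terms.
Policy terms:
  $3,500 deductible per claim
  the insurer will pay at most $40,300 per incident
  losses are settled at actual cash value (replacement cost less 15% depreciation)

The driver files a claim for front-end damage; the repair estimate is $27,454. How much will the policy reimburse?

$19,835.90

Actual cash value after 15% depreciation: $27,454 × 85% = $23,335.90.
After the deductible, $23,335.90 − $3,500 = $19,835.90 remains.
That's under the $40,300 cap, so the insurer reimburses the full $19,835.90.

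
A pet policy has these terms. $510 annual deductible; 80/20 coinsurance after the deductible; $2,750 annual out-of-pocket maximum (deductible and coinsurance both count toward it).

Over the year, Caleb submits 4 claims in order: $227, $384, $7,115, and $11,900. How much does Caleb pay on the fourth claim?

Bill 1, $227: all of it applies to the deductible. Owner owes $227 (running OOP $227).
Bill 2, $384: deductible takes $283, $101 remains; 20% of $101 = $20.20. Cost to owner: $303.20. OOP to date $530.20.
Bill 3, $7,115: deductible already satisfied, so owner's share is 20% × $7,115 = $1,423. Cost to owner: $1,423. OOP to date $1,953.20.
Bill 4, $11,900: 20% coinsurance on $11,900 = $2,380. Adding that to $1,953.20 gives $4,333.20, past the $2,750 cap; owner pays only $2,750 − $1,953.20 = $796.80.

$796.80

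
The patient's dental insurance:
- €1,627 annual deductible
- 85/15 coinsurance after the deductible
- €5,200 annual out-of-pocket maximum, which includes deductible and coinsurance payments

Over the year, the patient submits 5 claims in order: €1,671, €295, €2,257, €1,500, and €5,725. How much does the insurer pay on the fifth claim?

€4,866.25

Claim 1 — €1,671: €1,627 finishes the deductible; €44 goes to coinsurance; 15% of €44 = €6.60. Cost to patient: €1,633.60. OOP to date €1,633.60. Insurer: €1,671 − €1,633.60 = €37.40.
Claim 2 — €295: 15% coinsurance on €295 = €44.25. Patient owes €44.25 (running OOP €1,677.85). Insurer: €295 − €44.25 = €250.75.
Claim 3 — €2,257: deductible already satisfied, so patient's share is 15% × €2,257 = €338.55. Cost to patient: €338.55. OOP to date €2,016.40. Plan pays €2,257 − €338.55 = €1,918.45.
Claim 4 — €1,500: 15% coinsurance on €1,500 = €225. Cost to patient: €225. OOP to date €2,241.40. Plan pays €1,500 − €225 = €1,275.
Claim 5 — €5,725: 15% coinsurance on €5,725 = €858.75. Patient pays €858.75; OOP now €3,100.15. Insurer: €5,725 − €858.75 = €4,866.25.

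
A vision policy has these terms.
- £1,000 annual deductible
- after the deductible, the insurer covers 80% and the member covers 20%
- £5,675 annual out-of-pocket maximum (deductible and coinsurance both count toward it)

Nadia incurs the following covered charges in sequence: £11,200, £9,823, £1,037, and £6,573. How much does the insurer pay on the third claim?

#1 (£11,200): deductible takes £1,000, £10,200 remains; member's 20% is £2,040. Member owes £3,040 (running OOP £3,040). Plan pays £11,200 − £3,040 = £8,160.
#2 (£9,823): deductible met; 20% of £9,823 = £1,964.60. Member pays £1,964.60; OOP now £5,004.60. Plan pays £9,823 − £1,964.60 = £7,858.40.
#3 (£1,037): 20% coinsurance on £1,037 = £207.40. Cost to member: £207.40. OOP to date £5,212. Insurer: £1,037 − £207.40 = £829.60.

£829.60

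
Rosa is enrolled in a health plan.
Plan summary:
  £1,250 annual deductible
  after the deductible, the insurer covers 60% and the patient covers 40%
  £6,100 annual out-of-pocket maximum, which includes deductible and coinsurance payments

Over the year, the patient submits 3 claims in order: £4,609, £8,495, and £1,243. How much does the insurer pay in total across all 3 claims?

#1 (£4,609): £1,250 finishes the deductible; £3,359 goes to coinsurance; patient's 40% is £1,343.60. Patient owes £2,593.60 (running OOP £2,593.60). Plan pays £4,609 − £2,593.60 = £2,015.40.
#2 (£8,495): 40% coinsurance on £8,495 = £3,398. Patient pays £3,398; OOP now £5,991.60. Plan pays £8,495 − £3,398 = £5,097.
#3 (£1,243): deductible met; 40% of £1,243 = £497.20. That would push OOP to £6,488.80, over the £6,100 cap, so patient pays £6,100 − £5,991.60 = £108.40. Plan pays £1,243 − £108.40 = £1,134.60.
Insurer total: £2,015.40 + £5,097 + £1,134.60 = £8,247.

£8,247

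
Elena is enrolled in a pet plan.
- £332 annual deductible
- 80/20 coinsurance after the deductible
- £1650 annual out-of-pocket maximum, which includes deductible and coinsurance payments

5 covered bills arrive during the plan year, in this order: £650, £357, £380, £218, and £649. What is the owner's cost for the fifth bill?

£129.80

#1 (£650): £332 to deductible, leaving £318; owner's 20% is £63.60. Owner owes £395.60 (running OOP £395.60).
#2 (£357): deductible met; 20% of £357 = £71.40. Owner pays £71.40; OOP now £467.
#3 (£380): deductible met; 20% of £380 = £76. Owner pays £76; OOP now £543.
#4 (£218): deductible met; 20% of £218 = £43.60. Cost to owner: £43.60. OOP to date £586.60.
#5 (£649): deductible met; 20% of £649 = £129.80. Owner owes £129.80 (running OOP £716.40).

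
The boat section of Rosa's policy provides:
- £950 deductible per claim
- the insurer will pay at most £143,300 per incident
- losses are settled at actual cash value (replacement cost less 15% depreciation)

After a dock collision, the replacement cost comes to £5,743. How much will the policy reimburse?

£3,931.55

At 15% depreciation, ACV = £5,743 − £861.45 = £4,881.55.
After the deductible, £4,881.55 − £950 = £3,931.55 remains.
That's under the £143,300 cap, so the insurer reimburses the full £3,931.55.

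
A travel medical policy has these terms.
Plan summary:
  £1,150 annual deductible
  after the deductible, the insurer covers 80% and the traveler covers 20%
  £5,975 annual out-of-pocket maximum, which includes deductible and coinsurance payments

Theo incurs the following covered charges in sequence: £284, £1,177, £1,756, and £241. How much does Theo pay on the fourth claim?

#1 (£284): all of it applies to the deductible. Cost to traveler: £284. OOP to date £284.
#2 (£1,177): deductible takes £866, £311 remains; 20% of £311 = £62.20. Traveler owes £928.20 (running OOP £1,212.20).
#3 (£1,756): 20% coinsurance on £1,756 = £351.20. Traveler owes £351.20 (running OOP £1,563.40).
#4 (£241): deductible already satisfied, so traveler's share is 20% × £241 = £48.20. Traveler owes £48.20 (running OOP £1,611.60).

£48.20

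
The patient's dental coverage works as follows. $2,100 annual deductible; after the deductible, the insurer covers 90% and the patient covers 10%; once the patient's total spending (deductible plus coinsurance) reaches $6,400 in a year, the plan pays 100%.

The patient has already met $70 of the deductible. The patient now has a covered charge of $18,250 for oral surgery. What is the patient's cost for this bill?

$70 of the $2,100 deductible is already met, leaving $2,030.
After the $2,030 deductible portion, $18,250 − $2,030 = $16,220 is subject to coinsurance.
Patient's 10% share of $16,220 is $1,622.
That puts the patient's cost at $2,030 + $1,622 = $3,652 before any cap.
Cumulative spending $70 + $3,652 = $3,722 stays under the $6,400 maximum.

$3,652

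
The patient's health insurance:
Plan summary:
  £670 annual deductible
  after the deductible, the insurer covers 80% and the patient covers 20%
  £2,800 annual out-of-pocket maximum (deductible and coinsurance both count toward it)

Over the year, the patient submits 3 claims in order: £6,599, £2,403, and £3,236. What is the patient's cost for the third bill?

£463.60

Claim 1 (£6,599): £670 finishes the deductible; £5,929 goes to coinsurance; patient's 20% is £1,185.80. Patient pays £1,855.80; OOP now £1,855.80.
Claim 2 (£2,403): 20% coinsurance on £2,403 = £480.60. Patient pays £480.60; OOP now £2,336.40.
Claim 3 (£3,236): deductible met; 20% of £3,236 = £647.20. That would push OOP to £2,983.60, over the £2,800 cap, so patient pays £2,800 − £2,336.40 = £463.60.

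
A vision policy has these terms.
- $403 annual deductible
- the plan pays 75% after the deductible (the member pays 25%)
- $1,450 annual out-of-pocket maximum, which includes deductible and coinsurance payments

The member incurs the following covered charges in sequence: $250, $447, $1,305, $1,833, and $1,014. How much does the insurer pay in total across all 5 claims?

$3,399

Claim 1 ($250): entire amount goes to the deductible. Member owes $250 (running OOP $250). Plan pays $250 − $250 = $0.
Claim 2 ($447): $153 to deductible, leaving $294; coinsurance $294 × 25% = $73.50. Cost to member: $226.50. OOP to date $476.50. Plan pays $447 − $226.50 = $220.50.
Claim 3 ($1,305): deductible met; 25% of $1,305 = $326.25. Member pays $326.25; OOP now $802.75. Insurer: $1,305 − $326.25 = $978.75.
Claim 4 ($1,833): deductible already satisfied, so member's share is 25% × $1,833 = $458.25. Member pays $458.25; OOP now $1,261. Insurer: $1,833 − $458.25 = $1,374.75.
Claim 5 ($1,014): deductible already satisfied, so member's share is 25% × $1,014 = $253.50. OOP would hit $1,514.50 > $1,450, so the cap limits the member to $1,450 − $1,261 = $189. Plan pays $1,014 − $189 = $825.
Insurer total: $0 + $220.50 + $978.75 + $1,374.75 + $825 = $3,399.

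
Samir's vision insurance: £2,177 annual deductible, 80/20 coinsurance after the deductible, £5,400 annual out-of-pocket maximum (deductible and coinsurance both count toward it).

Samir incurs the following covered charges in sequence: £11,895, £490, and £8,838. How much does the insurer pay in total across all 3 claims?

£15,823

Claim 1 — £11,895: deductible takes £2,177, £9,718 remains; 20% of £9,718 = £1,943.60. Member pays £4,120.60; OOP now £4,120.60. Plan pays £11,895 − £4,120.60 = £7,774.40.
Claim 2 — £490: deductible met; 20% of £490 = £98. Member owes £98 (running OOP £4,218.60). Insurer: £490 − £98 = £392.
Claim 3 — £8,838: deductible already satisfied, so member's share is 20% × £8,838 = £1,767.60. OOP would hit £5,986.20 > £5,400, so the cap limits the member to £5,400 − £4,218.60 = £1,181.40. Plan pays £8,838 − £1,181.40 = £7,656.60.
Insurer total: £7,774.40 + £392 + £7,656.60 = £15,823.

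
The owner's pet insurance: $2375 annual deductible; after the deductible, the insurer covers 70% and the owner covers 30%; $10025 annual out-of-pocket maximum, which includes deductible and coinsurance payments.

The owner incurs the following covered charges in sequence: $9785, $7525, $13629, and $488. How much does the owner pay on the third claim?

Claim 1 ($9785): $2375 finishes the deductible; $7410 goes to coinsurance; 30% of $7410 = $2223. Owner pays $4598; OOP now $4598.
Claim 2 ($7525): deductible already satisfied, so owner's share is 30% × $7525 = $2257.50. Owner pays $2257.50; OOP now $6855.50.
Claim 3 ($13629): 30% coinsurance on $13629 = $4088.70. Adding that to $6855.50 gives $10944.20, past the $10025 cap; owner pays only $10025 − $6855.50 = $3169.50.

$3169.50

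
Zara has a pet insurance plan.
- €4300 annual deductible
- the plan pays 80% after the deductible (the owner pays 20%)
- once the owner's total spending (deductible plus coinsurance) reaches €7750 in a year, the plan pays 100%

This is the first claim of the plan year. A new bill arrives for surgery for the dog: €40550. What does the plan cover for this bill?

Deductible not yet touched, so the first €4300 of the bill goes to the deductible.
The remaining €36250 (= €40550 − €4300) moves to coinsurance.
20% of €36250 = €7250 falls to the owner.
Owner responsibility before any cap: €4300 + €7250 = €11550.
That would bring total out-of-pocket to €11550, past the €7750 cap. The owner is capped at €7750 − €0 = €7750 on this claim.
The plan picks up €40550 − €7750 = €32800.

€32800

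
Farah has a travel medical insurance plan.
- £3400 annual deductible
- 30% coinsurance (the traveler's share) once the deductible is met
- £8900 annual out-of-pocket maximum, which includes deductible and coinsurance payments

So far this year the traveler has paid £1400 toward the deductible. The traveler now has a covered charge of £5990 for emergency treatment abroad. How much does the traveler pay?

£1400 of the £3400 deductible is already met, leaving £2000.
That leaves £5990 − £2000 = £3990 for coinsurance.
Coinsurance: £3990 × 30% = £1197.
So the traveler owes £2000 + £1197 = £3197 before any cap.
Cumulative spending £1400 + £3197 = £4597 stays under the £8900 maximum.

£3197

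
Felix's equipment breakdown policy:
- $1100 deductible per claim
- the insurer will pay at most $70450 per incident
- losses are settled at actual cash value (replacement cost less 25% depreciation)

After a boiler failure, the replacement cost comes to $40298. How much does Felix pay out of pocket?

Depreciate 25%: the covered value is $40298 × 0.75 = $30223.50.
Less the $1100 deductible: $30223.50 − $1100 = $29123.50.
That's under the $70450 cap, so the insurer reimburses the full $29123.50.
Business owner's share is the uncovered remainder: $40298 − $29123.50 = $11174.50.

$11174.50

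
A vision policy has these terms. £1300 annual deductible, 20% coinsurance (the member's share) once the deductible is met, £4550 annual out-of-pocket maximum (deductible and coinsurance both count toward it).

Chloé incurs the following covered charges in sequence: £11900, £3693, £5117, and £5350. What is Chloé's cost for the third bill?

Claim 1 (£11900): deductible takes £1300, £10600 remains; coinsurance £10600 × 20% = £2120. Cost to member: £3420. OOP to date £3420.
Claim 2 (£3693): deductible already satisfied, so member's share is 20% × £3693 = £738.60. Member pays £738.60; OOP now £4158.60.
Claim 3 (£5117): 20% coinsurance on £5117 = £1023.40. OOP would hit £5182 > £4550, so the cap limits the member to £4550 − £4158.60 = £391.40.

£391.40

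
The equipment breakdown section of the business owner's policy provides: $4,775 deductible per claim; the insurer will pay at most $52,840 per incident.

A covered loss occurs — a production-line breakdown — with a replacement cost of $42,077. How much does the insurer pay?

After the deductible, $42,077 − $4,775 = $37,302 remains.
That's under the $52,840 cap, so the insurer reimburses the full $37,302.

$37,302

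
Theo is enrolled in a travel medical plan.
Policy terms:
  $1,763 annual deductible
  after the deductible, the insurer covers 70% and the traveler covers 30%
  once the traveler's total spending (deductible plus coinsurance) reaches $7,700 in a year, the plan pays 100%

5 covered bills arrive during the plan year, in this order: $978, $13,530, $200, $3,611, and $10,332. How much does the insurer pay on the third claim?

Claim 1 ($978): all of it applies to the deductible. Traveler pays $978; OOP now $978. Plan pays $978 − $978 = $0.
Claim 2 ($13,530): $785 finishes the deductible; $12,745 goes to coinsurance; traveler's 30% is $3,823.50. Traveler owes $4,608.50 (running OOP $5,586.50). Insurer: $13,530 − $4,608.50 = $8,921.50.
Claim 3 ($200): deductible met; 30% of $200 = $60. Traveler pays $60; OOP now $5,646.50. Insurer: $200 − $60 = $140.

$140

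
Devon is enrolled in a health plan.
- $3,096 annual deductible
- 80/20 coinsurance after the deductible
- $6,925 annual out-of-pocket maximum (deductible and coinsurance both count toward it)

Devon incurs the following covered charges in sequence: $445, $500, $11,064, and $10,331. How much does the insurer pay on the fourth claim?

$8,284.60

#1 ($445): fully absorbed by the deductible. Cost to patient: $445. OOP to date $445. Insurer: $445 − $445 = $0.
#2 ($500): fully absorbed by the deductible. Patient pays $500; OOP now $945. Insurer: $500 − $500 = $0.
#3 ($11,064): $2,151 finishes the deductible; $8,913 goes to coinsurance; coinsurance $8,913 × 20% = $1,782.60. Cost to patient: $3,933.60. OOP to date $4,878.60. Insurer: $11,064 − $3,933.60 = $7,130.40.
#4 ($10,331): deductible met; 20% of $10,331 = $2,066.20. That would push OOP to $6,944.80, over the $6,925 cap, so patient pays $6,925 − $4,878.60 = $2,046.40. Plan pays $10,331 − $2,046.40 = $8,284.60.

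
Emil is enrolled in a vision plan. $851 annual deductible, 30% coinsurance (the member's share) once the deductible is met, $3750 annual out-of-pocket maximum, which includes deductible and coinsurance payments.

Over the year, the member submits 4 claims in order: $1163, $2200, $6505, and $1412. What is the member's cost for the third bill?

Claim 1 — $1163: deductible takes $851, $312 remains; 30% of $312 = $93.60. Member owes $944.60 (running OOP $944.60).
Claim 2 — $2200: 30% coinsurance on $2200 = $660. Cost to member: $660. OOP to date $1604.60.
Claim 3 — $6505: 30% coinsurance on $6505 = $1951.50. Cost to member: $1951.50. OOP to date $3556.10.

$1951.50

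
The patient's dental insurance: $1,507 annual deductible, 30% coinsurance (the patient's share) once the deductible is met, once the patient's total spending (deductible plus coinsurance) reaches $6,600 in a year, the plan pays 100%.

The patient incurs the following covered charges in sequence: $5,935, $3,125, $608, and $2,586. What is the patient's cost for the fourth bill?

$775.80

#1 ($5,935): $1,507 finishes the deductible; $4,428 goes to coinsurance; 30% of $4,428 = $1,328.40. Patient pays $2,835.40; OOP now $2,835.40.
#2 ($3,125): deductible already satisfied, so patient's share is 30% × $3,125 = $937.50. Patient owes $937.50 (running OOP $3,772.90).
#3 ($608): deductible already satisfied, so patient's share is 30% × $608 = $182.40. Cost to patient: $182.40. OOP to date $3,955.30.
#4 ($2,586): deductible already satisfied, so patient's share is 30% × $2,586 = $775.80. Patient owes $775.80 (running OOP $4,731.10).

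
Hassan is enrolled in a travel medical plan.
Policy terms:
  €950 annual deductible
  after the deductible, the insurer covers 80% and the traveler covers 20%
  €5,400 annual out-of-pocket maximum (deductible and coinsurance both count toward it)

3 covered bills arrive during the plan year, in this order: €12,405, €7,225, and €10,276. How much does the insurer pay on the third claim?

€9,562

Bill 1, €12,405: €950 finishes the deductible; €11,455 goes to coinsurance; coinsurance €11,455 × 20% = €2,291. Cost to traveler: €3,241. OOP to date €3,241. Plan pays €12,405 − €3,241 = €9,164.
Bill 2, €7,225: deductible already satisfied, so traveler's share is 20% × €7,225 = €1,445. Traveler pays €1,445; OOP now €4,686. Insurer: €7,225 − €1,445 = €5,780.
Bill 3, €10,276: 20% coinsurance on €10,276 = €2,055.20. That would push OOP to €6,741.20, over the €5,400 cap, so traveler pays €5,400 − €4,686 = €714. Plan pays €10,276 − €714 = €9,562.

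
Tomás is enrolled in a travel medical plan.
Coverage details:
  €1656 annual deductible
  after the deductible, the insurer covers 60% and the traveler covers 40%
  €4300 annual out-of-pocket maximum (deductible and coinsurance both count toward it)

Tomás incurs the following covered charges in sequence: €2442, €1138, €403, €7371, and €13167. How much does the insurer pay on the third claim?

Bill 1, €2442: €1656 to deductible, leaving €786; coinsurance €786 × 40% = €314.40. Cost to traveler: €1970.40. OOP to date €1970.40. Insurer: €2442 − €1970.40 = €471.60.
Bill 2, €1138: 40% coinsurance on €1138 = €455.20. Cost to traveler: €455.20. OOP to date €2425.60. Insurer: €1138 − €455.20 = €682.80.
Bill 3, €403: deductible met; 40% of €403 = €161.20. Traveler pays €161.20; OOP now €2586.80. Plan pays €403 − €161.20 = €241.80.

€241.80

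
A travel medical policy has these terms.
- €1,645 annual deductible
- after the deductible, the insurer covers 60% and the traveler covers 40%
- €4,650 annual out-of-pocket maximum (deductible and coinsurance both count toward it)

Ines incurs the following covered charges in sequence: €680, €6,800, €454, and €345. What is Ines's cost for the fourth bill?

Bill 1, €680: fully absorbed by the deductible. Traveler owes €680 (running OOP €680).
Bill 2, €6,800: €965 finishes the deductible; €5,835 goes to coinsurance; coinsurance €5,835 × 40% = €2,334. Cost to traveler: €3,299. OOP to date €3,979.
Bill 3, €454: deductible met; 40% of €454 = €181.60. Traveler owes €181.60 (running OOP €4,160.60).
Bill 4, €345: deductible met; 40% of €345 = €138. Cost to traveler: €138. OOP to date €4,298.60.

€138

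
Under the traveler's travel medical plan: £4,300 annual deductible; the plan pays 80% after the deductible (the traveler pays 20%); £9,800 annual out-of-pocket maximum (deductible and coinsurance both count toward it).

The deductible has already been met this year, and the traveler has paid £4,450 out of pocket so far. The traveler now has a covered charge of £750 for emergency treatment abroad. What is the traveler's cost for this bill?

£150

The deductible is already satisfied, so the full bill goes to coinsurance.
Coinsurance: £750 × 20% = £150.
Cumulative spending £4,450 + £150 = £4,600 stays under the £9,800 maximum.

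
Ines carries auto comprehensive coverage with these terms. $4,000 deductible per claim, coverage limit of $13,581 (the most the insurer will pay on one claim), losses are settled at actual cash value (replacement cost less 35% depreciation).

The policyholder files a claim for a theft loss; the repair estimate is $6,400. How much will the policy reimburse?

$160

Actual cash value after 35% depreciation: $6,400 × 65% = $4,160.
Less the $4,000 deductible: $4,160 − $4,000 = $160.
That's under the $13,581 cap, so the insurer reimburses the full $160.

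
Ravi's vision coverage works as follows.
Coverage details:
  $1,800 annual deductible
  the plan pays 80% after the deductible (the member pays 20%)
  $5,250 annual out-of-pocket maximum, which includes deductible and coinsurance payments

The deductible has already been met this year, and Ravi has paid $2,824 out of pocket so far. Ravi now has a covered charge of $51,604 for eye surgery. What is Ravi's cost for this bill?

$2,426

The deductible is already satisfied, so the full bill goes to coinsurance.
20% of $51,604 = $10,320.80 falls to the member.
Adding $10,320.80 to the $2,824 already spent would give $13,144.80, which exceeds the $5,250 cap; the member pays just $5,250 − $2,824 = $2,426.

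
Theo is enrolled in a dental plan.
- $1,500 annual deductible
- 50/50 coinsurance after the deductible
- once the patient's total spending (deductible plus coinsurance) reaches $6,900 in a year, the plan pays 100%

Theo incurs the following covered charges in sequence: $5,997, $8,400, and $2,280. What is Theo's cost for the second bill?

Claim 1 ($5,997): deductible takes $1,500, $4,497 remains; coinsurance $4,497 × 50% = $2,248.50. Patient pays $3,748.50; OOP now $3,748.50.
Claim 2 ($8,400): deductible met; 50% of $8,400 = $4,200. Adding that to $3,748.50 gives $7,948.50, past the $6,900 cap; patient pays only $6,900 − $3,748.50 = $3,151.50.

$3,151.50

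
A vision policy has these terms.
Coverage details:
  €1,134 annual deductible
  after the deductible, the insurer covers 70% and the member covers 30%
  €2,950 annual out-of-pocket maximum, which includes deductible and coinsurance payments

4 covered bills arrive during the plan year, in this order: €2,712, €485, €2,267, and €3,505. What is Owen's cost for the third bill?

Claim 1 — €2,712: deductible takes €1,134, €1,578 remains; coinsurance €1,578 × 30% = €473.40. Member pays €1,607.40; OOP now €1,607.40.
Claim 2 — €485: 30% coinsurance on €485 = €145.50. Cost to member: €145.50. OOP to date €1,752.90.
Claim 3 — €2,267: deductible met; 30% of €2,267 = €680.10. Member pays €680.10; OOP now €2,433.

€680.10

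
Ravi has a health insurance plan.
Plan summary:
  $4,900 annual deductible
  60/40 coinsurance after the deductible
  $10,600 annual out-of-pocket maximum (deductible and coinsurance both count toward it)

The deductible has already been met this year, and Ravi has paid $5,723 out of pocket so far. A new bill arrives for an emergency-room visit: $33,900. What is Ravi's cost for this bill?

The deductible is already satisfied, so the full bill goes to coinsurance.
40% of $33,900 = $13,560 falls to the patient.
Year-to-date out-of-pocket would reach $5,723 + $13,560 = $19,283, above the $10,600 maximum, so the patient pays only $10,600 − $5,723 = $4,877.

$4,877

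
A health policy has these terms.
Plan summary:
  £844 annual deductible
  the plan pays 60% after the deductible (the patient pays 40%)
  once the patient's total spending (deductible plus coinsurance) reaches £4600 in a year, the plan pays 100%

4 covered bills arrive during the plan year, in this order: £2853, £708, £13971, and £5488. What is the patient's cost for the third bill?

£2669.20

Claim 1 (£2853): £844 finishes the deductible; £2009 goes to coinsurance; 40% of £2009 = £803.60. Cost to patient: £1647.60. OOP to date £1647.60.
Claim 2 (£708): 40% coinsurance on £708 = £283.20. Cost to patient: £283.20. OOP to date £1930.80.
Claim 3 (£13971): 40% coinsurance on £13971 = £5588.40. Adding that to £1930.80 gives £7519.20, past the £4600 cap; patient pays only £4600 − £1930.80 = £2669.20.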